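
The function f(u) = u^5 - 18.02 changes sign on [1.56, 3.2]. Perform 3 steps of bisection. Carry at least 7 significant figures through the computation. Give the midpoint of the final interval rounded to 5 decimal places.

f(1.560000) = -8.781042, f(3.200000) = 317.524320 (opposite signs)
step 1: m = 2.380000, f(m) = 58.343317 > 0 → root in [1.560000, 2.380000]
step 2: m = 1.970000, f(m) = 11.650928 > 0 → root in [1.560000, 1.970000]
step 3: m = 1.765000, f(m) = -0.891334 < 0 → root in [1.765000, 1.970000]
Midpoint of [1.765000, 1.970000] = 1.867500

1.86750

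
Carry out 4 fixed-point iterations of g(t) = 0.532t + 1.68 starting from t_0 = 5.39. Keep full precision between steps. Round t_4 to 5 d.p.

t_1 = g(5.390000) = 4.547480
t_2 = g(4.547480) = 4.099259
t_3 = g(4.099259) = 3.860806
t_4 = g(3.860806) = 3.733949

3.73395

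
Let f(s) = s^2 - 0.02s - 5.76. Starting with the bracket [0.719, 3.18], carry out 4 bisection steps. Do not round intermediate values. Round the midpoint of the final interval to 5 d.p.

2.33403

f(0.719000) = -5.257419, f(3.180000) = 4.288800 (opposite signs)
step 1: m = 1.949500, f(m) = -1.998440 < 0 → root in [1.949500, 3.180000]
step 2: m = 2.564750, f(m) = 0.766648 > 0 → root in [1.949500, 2.564750]
step 3: m = 2.257125, f(m) = -0.710529 < 0 → root in [2.257125, 2.564750]
step 4: m = 2.410938, f(m) = 0.004401 > 0 → root in [2.257125, 2.410938]
Midpoint of [2.257125, 2.410938] = 2.334031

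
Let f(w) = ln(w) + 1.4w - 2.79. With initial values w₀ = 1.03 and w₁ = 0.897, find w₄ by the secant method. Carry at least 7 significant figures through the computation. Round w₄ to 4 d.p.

f(w_0) = -1.318441, f(w_1) = -1.642899
w_2 = 0.897000 - (-1.642899)·(0.897000 - 1.030000)/(-1.642899 - (-1.318441)) = 1.570448; f(w_2) = -0.140013
w_3 = 1.570448 - (-0.140013)·(1.570448 - 0.897000)/(-0.140013 - (-1.642899)) = 1.633188; f(w_3) = -0.013004
w_4 = 1.633188 - (-0.013004)·(1.633188 - 1.570448)/(-0.013004 - (-0.140013)) = 1.639611; f(w_4) = -0.000085

1.6396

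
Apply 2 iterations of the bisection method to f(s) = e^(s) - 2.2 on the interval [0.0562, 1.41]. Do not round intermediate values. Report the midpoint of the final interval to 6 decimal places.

0.902325

f(0.056200) = -1.142191, f(1.410000) = 1.895955 (opposite signs)
step 1: m = 0.733100, f(m) = -0.118477 < 0 → root in [0.733100, 1.410000]
step 2: m = 1.071550, f(m) = 0.719902 > 0 → root in [0.733100, 1.071550]
Midpoint of [0.733100, 1.071550] = 0.902325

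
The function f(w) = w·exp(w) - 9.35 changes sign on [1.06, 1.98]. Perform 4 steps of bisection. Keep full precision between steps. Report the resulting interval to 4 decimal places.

f(1.060000) = -6.290447, f(1.980000) = 4.990631 (opposite signs)
step 1: m = 1.520000, f(m) = -2.400218 < 0 → root in [1.520000, 1.980000]
step 2: m = 1.750000, f(m) = 0.720555 > 0 → root in [1.520000, 1.750000]
step 3: m = 1.635000, f(m) = -0.963336 < 0 → root in [1.635000, 1.750000]
step 4: m = 1.692500, f(m) = -0.154569 < 0 → root in [1.692500, 1.750000]

[1.6925, 1.7500]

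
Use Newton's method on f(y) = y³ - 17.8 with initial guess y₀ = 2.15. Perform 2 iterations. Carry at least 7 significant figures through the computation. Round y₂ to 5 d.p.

2.61507

f'(y) = 3y²
y_0 = 2.150000: f = -7.861625, f' = 13.867500 → y_1 = 2.150000 - (-7.861625)/(13.867500) = 2.716910
y_1 = 2.716910: f = 2.255144, f' = 22.144801 → y_2 = 2.716910 - (2.255144)/(22.144801) = 2.615074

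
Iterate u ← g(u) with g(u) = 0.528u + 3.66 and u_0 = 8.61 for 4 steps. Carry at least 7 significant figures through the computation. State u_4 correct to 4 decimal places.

u_1 = g(8.610000) = 8.206080
u_2 = g(8.206080) = 7.992810
u_3 = g(7.992810) = 7.880204
u_4 = g(7.880204) = 7.820748

7.8207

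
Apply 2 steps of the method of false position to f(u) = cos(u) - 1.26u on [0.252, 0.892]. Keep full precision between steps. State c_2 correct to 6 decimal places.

0.636572

f(0.252000) = 0.650896, f(0.892000) = -0.496063
step 1: c = 0.615198, f(c) = 0.041510 > 0 → new bracket [0.615198, 0.892000]
step 2: c = 0.636572, f(c) = 0.002058 > 0 → new bracket [0.636572, 0.892000]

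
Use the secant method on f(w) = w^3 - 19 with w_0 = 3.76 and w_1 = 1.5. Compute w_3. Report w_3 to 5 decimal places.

f(w_0) = 34.157376, f(w_1) = -15.625000
w_2 = 1.500000 - (-15.625000)·(1.500000 - 3.760000)/(-15.625000 - (34.157376)) = 2.209337; f(w_2) = -8.215845
w_3 = 2.209337 - (-8.215845)·(2.209337 - 1.500000)/(-8.215845 - (-15.625000)) = 2.995906; f(w_3) = 7.889602

2.99591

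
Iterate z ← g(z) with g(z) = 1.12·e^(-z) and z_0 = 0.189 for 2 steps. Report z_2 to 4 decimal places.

0.4432

z_1 = g(0.189000) = 0.927121
z_2 = g(0.927121) = 0.443174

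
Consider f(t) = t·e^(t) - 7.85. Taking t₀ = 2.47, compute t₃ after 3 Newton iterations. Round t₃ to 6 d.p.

Newton update: t ← t − f(t)/f'(t).
f'(t) = (t + 1)·e^(t)
t_0 = 2.470000: f = 21.351444, f' = 41.023891 → t_1 = 2.470000 - (21.351444)/(41.023891) = 1.949536
t_1 = 1.949536: f = 5.846330, f' = 20.721760 → t_2 = 1.949536 - (5.846330)/(20.721760) = 1.667402
t_2 = 1.667402: f = 0.984530, f' = 14.132913 → t_3 = 1.667402 - (0.984530)/(14.132913) = 1.597739

1.597739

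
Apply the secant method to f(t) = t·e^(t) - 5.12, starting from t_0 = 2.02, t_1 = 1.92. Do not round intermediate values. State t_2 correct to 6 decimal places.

1.545735

Secant update: t_(k+1) = t_k − f(t_k)·(t_k − t_(k-1))/(f(t_k) − f(t_(k-1))).
f(t_0) = 10.107416, f(t_1) = 7.976240
t_2 = 1.920000 - (7.976240)·(1.920000 - 2.020000)/(7.976240 - (10.107416)) = 1.545735; f(t_2) = 2.131693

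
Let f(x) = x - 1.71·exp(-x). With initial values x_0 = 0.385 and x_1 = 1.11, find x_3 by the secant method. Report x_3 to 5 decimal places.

0.78019

Secant update: x_(k+1) = x_k − f(x_k)·(x_k − x_(k-1))/(f(x_k) − f(x_(k-1))).
f(x_0) = -0.778571, f(x_1) = 0.546454
x_2 = 1.110000 - (0.546454)·(1.110000 - 0.385000)/(0.546454 - (-0.778571)) = 0.811002; f(x_2) = 0.051057
x_3 = 0.811002 - (0.051057)·(0.811002 - 1.110000)/(0.051057 - (0.546454)) = 0.780187; f(x_3) = -0.003541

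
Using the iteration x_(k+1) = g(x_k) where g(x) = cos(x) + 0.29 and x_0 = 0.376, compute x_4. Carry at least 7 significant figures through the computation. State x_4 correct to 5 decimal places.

x_1 = g(0.376000) = 1.220141
x_2 = g(1.220141) = 0.633513
x_3 = g(0.633513) = 1.095953
x_4 = g(1.095953) = 0.747199

0.74720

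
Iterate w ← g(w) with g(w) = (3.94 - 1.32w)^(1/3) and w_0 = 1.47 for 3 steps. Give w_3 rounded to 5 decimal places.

1.30126

w_1 = g(1.470000) = 1.259837
w_2 = g(1.259837) = 1.315594
w_3 = g(1.315594) = 1.301264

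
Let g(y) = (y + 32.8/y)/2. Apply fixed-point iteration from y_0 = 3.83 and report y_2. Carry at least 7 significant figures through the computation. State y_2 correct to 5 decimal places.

y_1 = g(3.830000) = 6.196984
y_2 = g(6.196984) = 5.744941

5.74494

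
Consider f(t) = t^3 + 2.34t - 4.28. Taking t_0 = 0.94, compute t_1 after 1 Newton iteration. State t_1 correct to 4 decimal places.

f'(t) = 3t^2 + 2.34
t_0 = 0.940000: f = -1.249816, f' = 4.990800 → t_1 = 0.940000 - (-1.249816)/(4.990800) = 1.190424

1.1904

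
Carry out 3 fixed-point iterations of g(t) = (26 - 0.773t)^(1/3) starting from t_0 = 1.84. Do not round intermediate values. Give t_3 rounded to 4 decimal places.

2.8756

t_1 = g(1.840000) = 2.907459
t_2 = g(2.907459) = 2.874551
t_3 = g(2.874551) = 2.875577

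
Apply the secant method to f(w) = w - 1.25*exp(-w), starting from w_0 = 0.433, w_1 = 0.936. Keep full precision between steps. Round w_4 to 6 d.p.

f(w_0) = -0.377701, f(w_1) = 0.445758
w_2 = 0.936000 - (0.445758)·(0.936000 - 0.433000)/(0.445758 - (-0.377701)) = 0.663714; f(w_2) = 0.020045
w_3 = 0.663714 - (0.020045)·(0.663714 - 0.936000)/(0.020045 - (0.445758)) = 0.650893; f(w_3) = -0.001081
w_4 = 0.650893 - (-0.001081)·(0.650893 - 0.663714)/(-0.001081 - (0.020045)) = 0.651549; f(w_4) = 0.000003

0.651549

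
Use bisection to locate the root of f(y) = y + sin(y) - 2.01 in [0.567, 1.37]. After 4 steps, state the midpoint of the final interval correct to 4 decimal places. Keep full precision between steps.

1.0940

f(0.567000) = -0.905896, f(1.370000) = 0.339908 (opposite signs)
step 1: m = 0.968500, f(m) = -0.217463 < 0 → root in [0.968500, 1.370000]
step 2: m = 1.169250, f(m) = 0.079708 > 0 → root in [0.968500, 1.169250]
step 3: m = 1.068875, f(m) = -0.064465 < 0 → root in [1.068875, 1.169250]
step 4: m = 1.119063, f(m) = 0.008754 > 0 → root in [1.068875, 1.119063]
Midpoint of [1.068875, 1.119063] = 1.093969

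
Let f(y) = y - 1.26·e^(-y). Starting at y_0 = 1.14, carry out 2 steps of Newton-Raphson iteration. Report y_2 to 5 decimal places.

0.65438

f'(y) = 1 + 1.26·e^(-y)
y_0 = 1.140000: f = 0.737028, f' = 1.402972 → y_1 = 1.140000 - (0.737028)/(1.402972) = 0.614667
y_1 = 0.614667: f = -0.066768, f' = 1.681435 → y_2 = 0.614667 - (-0.066768)/(1.681435) = 0.654376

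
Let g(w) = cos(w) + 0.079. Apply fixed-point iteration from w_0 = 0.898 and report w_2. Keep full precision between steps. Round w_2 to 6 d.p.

0.842439

w_1 = g(0.898000) = 0.702175
w_2 = g(0.702175) = 0.842439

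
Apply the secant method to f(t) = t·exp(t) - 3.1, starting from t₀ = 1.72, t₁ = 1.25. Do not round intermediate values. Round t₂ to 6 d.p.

1.136775

f(t_0) = 6.505389, f(t_1) = 1.262929
t_2 = 1.250000 - (1.262929)·(1.250000 - 1.720000)/(1.262929 - (6.505389)) = 1.136775; f(t_2) = 0.442989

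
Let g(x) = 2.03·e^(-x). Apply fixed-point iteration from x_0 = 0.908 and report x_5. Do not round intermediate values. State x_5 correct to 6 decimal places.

0.837154

x_1 = g(0.908000) = 0.818760
x_2 = g(0.818760) = 0.895186
x_3 = g(0.895186) = 0.829320
x_4 = g(0.829320) = 0.885783
x_5 = g(0.885783) = 0.837154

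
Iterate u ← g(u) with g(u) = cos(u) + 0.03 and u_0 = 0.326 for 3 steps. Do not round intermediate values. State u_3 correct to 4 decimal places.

0.8614

u_1 = g(0.326000) = 0.977331
u_2 = g(0.977331) = 0.589237
u_3 = g(0.589237) = 0.861365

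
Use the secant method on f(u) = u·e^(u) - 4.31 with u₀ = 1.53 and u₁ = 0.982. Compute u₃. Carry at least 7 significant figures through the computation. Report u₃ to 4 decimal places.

1.2542

f(u_0) = 2.755811, f(u_1) = -1.688266
u_2 = 0.982000 - (-1.688266)·(0.982000 - 1.530000)/(-1.688266 - (2.755811)) = 1.190180; f(u_2) = -0.397074
u_3 = 1.190180 - (-0.397074)·(1.190180 - 0.982000)/(-0.397074 - (-1.688266)) = 1.254201; f(u_3) = 0.086022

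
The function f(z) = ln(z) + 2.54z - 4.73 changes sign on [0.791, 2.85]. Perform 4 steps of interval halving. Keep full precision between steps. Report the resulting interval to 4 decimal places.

[1.5631, 1.6918]

f(0.791000) = -2.955317, f(2.850000) = 3.556319 (opposite signs)
step 1: m = 1.820500, f(m) = 0.493181 > 0 → root in [0.791000, 1.820500]
step 2: m = 1.305750, f(m) = -1.146617 < 0 → root in [1.305750, 1.820500]
step 3: m = 1.563125, f(m) = -0.312975 < 0 → root in [1.563125, 1.820500]
step 4: m = 1.691812, f(m) = 0.093004 > 0 → root in [1.563125, 1.691812]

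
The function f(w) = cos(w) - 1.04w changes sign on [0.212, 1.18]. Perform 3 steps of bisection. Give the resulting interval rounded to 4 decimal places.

[0.6960, 0.8170]

f(0.212000) = 0.757132, f(1.180000) = -0.846275 (opposite signs)
step 1: m = 0.696000, f(m) = 0.043573 > 0 → root in [0.696000, 1.180000]
step 2: m = 0.938000, f(m) = -0.384118 < 0 → root in [0.696000, 0.938000]
step 3: m = 0.817000, f(m) = -0.165268 < 0 → root in [0.696000, 0.817000]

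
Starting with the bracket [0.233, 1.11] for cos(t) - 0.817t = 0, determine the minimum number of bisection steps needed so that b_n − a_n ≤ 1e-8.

27

Initial width b − a = 1.11 − 0.233 = 0.877000.
After n steps the width is (b−a)/2^n; need (b−a)/2^n ≤ 1e-8.
So n ≥ log₂(0.877000/1e-8) = log₂(87700000.0000) ≈ 26.3861.
Hence n = 27.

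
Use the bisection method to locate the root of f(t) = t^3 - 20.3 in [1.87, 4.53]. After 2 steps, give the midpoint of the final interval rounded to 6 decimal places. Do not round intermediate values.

f(1.870000) = -13.760797, f(4.530000) = 72.659677 (opposite signs)
step 1: m = 3.200000, f(m) = 12.468000 > 0 → root in [1.870000, 3.200000]
step 2: m = 2.535000, f(m) = -4.009520 < 0 → root in [2.535000, 3.200000]
Midpoint of [2.535000, 3.200000] = 2.867500

2.867500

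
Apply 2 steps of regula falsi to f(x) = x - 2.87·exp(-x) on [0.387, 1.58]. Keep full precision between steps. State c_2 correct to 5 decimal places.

1.04250

f(0.387000) = -1.561991, f(1.580000) = 0.988851
step 1: c = 1.117525, f(c) = 0.178782 > 0 → new bracket [0.387000, 1.117525]
step 2: c = 1.042498, f(c) = 0.030615 > 0 → new bracket [0.387000, 1.042498]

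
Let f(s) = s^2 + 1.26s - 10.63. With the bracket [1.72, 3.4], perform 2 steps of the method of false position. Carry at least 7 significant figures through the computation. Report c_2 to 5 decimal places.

2.68011

f(1.720000) = -5.504400, f(3.400000) = 5.214000
step 1: c = 2.582759, f(c) = -0.705082 < 0 → new bracket [2.582759, 3.400000]
step 2: c = 2.680109, f(c) = -0.070081 < 0 → new bracket [2.680109, 3.400000]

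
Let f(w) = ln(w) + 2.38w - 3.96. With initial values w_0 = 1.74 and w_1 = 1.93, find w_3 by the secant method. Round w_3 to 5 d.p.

1.49510

f(w_0) = 0.735085, f(w_1) = 1.290920
w_2 = 1.930000 - (1.290920)·(1.930000 - 1.740000)/(1.290920 - (0.735085)) = 1.488727; f(w_2) = -0.018908
w_3 = 1.488727 - (-0.018908)·(1.488727 - 1.930000)/(-0.018908 - (1.290920)) = 1.495097; f(w_3) = 0.000522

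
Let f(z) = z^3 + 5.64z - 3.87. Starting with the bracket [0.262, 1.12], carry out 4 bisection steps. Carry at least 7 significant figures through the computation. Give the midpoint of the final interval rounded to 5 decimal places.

f(0.262000) = -2.374335, f(1.120000) = 3.851728 (opposite signs)
step 1: m = 0.691000, f(m) = 0.357179 > 0 → root in [0.262000, 0.691000]
step 2: m = 0.476500, f(m) = -1.074350 < 0 → root in [0.476500, 0.691000]
step 3: m = 0.583750, f(m) = -0.378729 < 0 → root in [0.583750, 0.691000]
step 4: m = 0.637375, f(m) = -0.016273 < 0 → root in [0.637375, 0.691000]
Midpoint of [0.637375, 0.691000] = 0.664188

0.66419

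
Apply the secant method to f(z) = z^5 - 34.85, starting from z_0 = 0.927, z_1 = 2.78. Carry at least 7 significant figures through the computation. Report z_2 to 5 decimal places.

1.30985

f(z_0) = -34.165460, f(z_1) = 131.194303
z_2 = 2.780000 - (131.194303)·(2.780000 - 0.927000)/(131.194303 - (-34.165460)) = 1.309854; f(z_2) = -30.994205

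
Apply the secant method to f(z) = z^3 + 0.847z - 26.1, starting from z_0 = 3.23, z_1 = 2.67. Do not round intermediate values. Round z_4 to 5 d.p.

Secant update: z_(k+1) = z_k − f(z_k)·(z_k − z_(k-1))/(f(z_k) − f(z_(k-1))).
f(z_0) = 10.334077, f(z_1) = -4.804347
z_2 = 2.670000 - (-4.804347)·(2.670000 - 3.230000)/(-4.804347 - (10.334077)) = 2.847722; f(z_2) = -0.594314
z_3 = 2.847722 - (-0.594314)·(2.847722 - 2.670000)/(-0.594314 - (-4.804347)) = 2.872811; f(z_3) = 0.042693
z_4 = 2.872811 - (0.042693)·(2.872811 - 2.847722)/(0.042693 - (-0.594314)) = 2.871129; f(z_4) = -0.000338

2.87113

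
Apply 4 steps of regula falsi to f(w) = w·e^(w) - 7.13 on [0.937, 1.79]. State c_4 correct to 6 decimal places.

1.534943

f(0.937000) = -4.738483, f(1.790000) = 3.591120
step 1: c = 1.422248, f(c) = -1.232743 < 0 → new bracket [1.422248, 1.790000]
step 2: c = 1.516228, f(c) = -0.223568 < 0 → new bracket [1.516228, 1.790000]
step 3: c = 1.532273, f(c) = -0.037593 < 0 → new bracket [1.532273, 1.790000]
step 4: c = 1.534943, f(c) = -0.006239 < 0 → new bracket [1.534943, 1.790000]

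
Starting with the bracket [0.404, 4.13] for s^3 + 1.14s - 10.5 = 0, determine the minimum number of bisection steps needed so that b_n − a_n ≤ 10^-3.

12

Initial width b − a = 4.13 − 0.404 = 3.726000.
After n steps the width is (b−a)/2^n; need (b−a)/2^n ≤ 10^-3.
So n ≥ log₂(3.726000/10^-3) = log₂(3726.0000) ≈ 11.8634.
Hence n = 12.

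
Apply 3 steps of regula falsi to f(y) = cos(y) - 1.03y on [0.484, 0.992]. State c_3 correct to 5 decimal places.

f(0.484000) = 0.386621, f(0.992000) = -0.474743
step 1: c = 0.712014, f(c) = 0.023673 > 0 → new bracket [0.712014, 0.992000]
step 2: c = 0.725312, f(c) = 0.001220 > 0 → new bracket [0.725312, 0.992000]
step 3: c = 0.725996, f(c) = 0.000062 > 0 → new bracket [0.725996, 0.992000]

0.72600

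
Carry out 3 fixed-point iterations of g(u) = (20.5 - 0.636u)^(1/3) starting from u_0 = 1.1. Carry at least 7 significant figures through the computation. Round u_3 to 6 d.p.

2.659453

u_1 = g(1.100000) = 2.705357
u_2 = g(2.705357) = 2.658034
u_3 = g(2.658034) = 2.659453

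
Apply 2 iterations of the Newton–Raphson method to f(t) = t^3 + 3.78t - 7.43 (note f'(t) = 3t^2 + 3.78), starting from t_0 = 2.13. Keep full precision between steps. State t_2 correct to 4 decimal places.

Newton update: t ← t − f(t)/f'(t).
t_0 = 2.130000: f = 10.284997, f' = 17.390700 → t_1 = 2.130000 - (10.284997)/(17.390700) = 1.538592
t_1 = 1.538592: f = 2.028135, f' = 10.881797 → t_2 = 1.538592 - (2.028135)/(10.881797) = 1.352213

1.3522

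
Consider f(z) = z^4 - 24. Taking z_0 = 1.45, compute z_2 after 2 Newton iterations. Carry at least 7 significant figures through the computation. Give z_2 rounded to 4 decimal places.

f'(z) = 4z^3
z_0 = 1.450000: f = -19.579494, f' = 12.194500 → z_1 = 1.450000 - (-19.579494)/(12.194500) = 3.055600
z_1 = 3.055600: f = 63.173848, f' = 114.116818 → z_2 = 3.055600 - (63.173848)/(114.116818) = 2.502011

2.5020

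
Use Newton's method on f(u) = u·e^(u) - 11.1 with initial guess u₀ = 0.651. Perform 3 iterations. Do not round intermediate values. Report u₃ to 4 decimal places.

2.4089

f'(u) = (u + 1)·e^(u)
u_0 = 0.651000: f = -9.851735, f' = 3.165722 → u_1 = 0.651000 - (-9.851735)/(3.165722) = 3.763003
u_1 = 3.763003: f = 151.001035, f' = 205.178613 → u_2 = 3.763003 - (151.001035)/(205.178613) = 3.027053
u_2 = 3.027053: f = 51.367292, f' = 83.103628 → u_3 = 3.027053 - (51.367292)/(83.103628) = 2.408942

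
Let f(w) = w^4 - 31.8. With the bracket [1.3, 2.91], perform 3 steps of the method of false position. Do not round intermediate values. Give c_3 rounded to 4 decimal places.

2.3384

f(1.300000) = -28.943900, f(2.910000) = 39.908718
step 1: c = 1.976803, f(c) = -16.529480 < 0 → new bracket [1.976803, 2.910000]
step 2: c = 2.250116, f(c) = -6.165824 < 0 → new bracket [2.250116, 2.910000]
step 3: c = 2.338423, f(c) = -1.898536 < 0 → new bracket [2.338423, 2.910000]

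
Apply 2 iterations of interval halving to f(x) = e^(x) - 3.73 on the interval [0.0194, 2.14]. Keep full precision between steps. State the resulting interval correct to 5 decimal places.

[1.07970, 1.60985]

f(0.019400) = -2.710411, f(2.140000) = 4.769438 (opposite signs)
step 1: m = 1.079700, f(m) = -0.786204 < 0 → root in [1.079700, 2.140000]
step 2: m = 1.609850, f(m) = 1.272061 > 0 → root in [1.079700, 1.609850]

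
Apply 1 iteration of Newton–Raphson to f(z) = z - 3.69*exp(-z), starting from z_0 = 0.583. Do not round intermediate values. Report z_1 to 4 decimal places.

1.0657

Newton update: z ← z − f(z)/f'(z).
f'(z) = 1 + 3.69*exp(-z)
z_0 = 0.583000: f = -1.476836, f' = 3.059836 → z_1 = 0.583000 - (-1.476836)/(3.059836) = 1.065652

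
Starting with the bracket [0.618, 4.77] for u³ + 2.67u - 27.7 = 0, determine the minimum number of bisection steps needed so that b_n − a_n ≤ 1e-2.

9

Initial width b − a = 4.77 − 0.618 = 4.152000.
After n steps the width is (b−a)/2^n; need (b−a)/2^n ≤ 1e-2.
So n ≥ log₂(4.152000/1e-2) = log₂(415.2000) ≈ 8.6977.
Hence n = 9.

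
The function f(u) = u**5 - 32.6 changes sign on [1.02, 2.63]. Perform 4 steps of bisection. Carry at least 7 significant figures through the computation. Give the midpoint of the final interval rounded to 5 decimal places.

1.97594

f(1.020000) = -31.495919, f(2.630000) = 93.228420 (opposite signs)
step 1: m = 1.825000, f(m) = -12.355160 < 0 → root in [1.825000, 2.630000]
step 2: m = 2.227500, f(m) = 22.238878 > 0 → root in [1.825000, 2.227500]
step 3: m = 2.026250, f(m) = 1.555853 > 0 → root in [1.825000, 2.026250]
step 4: m = 1.925625, f(m) = -6.123622 < 0 → root in [1.925625, 2.026250]
Midpoint of [1.925625, 2.026250] = 1.975938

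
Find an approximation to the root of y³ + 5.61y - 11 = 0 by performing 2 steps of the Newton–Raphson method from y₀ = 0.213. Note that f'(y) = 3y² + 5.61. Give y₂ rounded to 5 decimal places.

Newton update: y ← y − f(y)/f'(y).
y_0 = 0.213000: f = -9.795406, f' = 5.746107 → y_1 = 0.213000 - (-9.795406)/(5.746107) = 1.917703
y_1 = 1.917703: f = 6.810831, f' = 16.642756 → y_2 = 1.917703 - (6.810831)/(16.642756) = 1.508466

1.50847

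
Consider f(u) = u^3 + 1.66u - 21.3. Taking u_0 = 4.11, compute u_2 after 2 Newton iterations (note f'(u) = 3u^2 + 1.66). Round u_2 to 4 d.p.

Newton update: u ← u − f(u)/f'(u).
u_0 = 4.110000: f = 54.949131, f' = 52.336300 → u_1 = 4.110000 - (54.949131)/(52.336300) = 3.060076
u_1 = 3.060076: f = 12.434481, f' = 29.752198 → u_2 = 3.060076 - (12.434481)/(29.752198) = 2.642141

2.6421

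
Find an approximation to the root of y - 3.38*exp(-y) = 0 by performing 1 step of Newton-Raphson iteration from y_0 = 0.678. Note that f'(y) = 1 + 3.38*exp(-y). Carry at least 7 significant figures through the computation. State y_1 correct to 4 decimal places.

y_0 = 0.678000: f = -1.037794, f' = 2.715794 → y_1 = 0.678000 - (-1.037794)/(2.715794) = 1.060133

1.0601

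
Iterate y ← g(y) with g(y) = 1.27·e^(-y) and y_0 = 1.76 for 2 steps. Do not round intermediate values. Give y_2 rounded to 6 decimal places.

1.020732

y_1 = g(1.760000) = 0.218497
y_2 = g(0.218497) = 1.020732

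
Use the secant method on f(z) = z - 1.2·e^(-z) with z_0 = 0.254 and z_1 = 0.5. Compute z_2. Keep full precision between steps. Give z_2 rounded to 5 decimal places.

f(z_0) = -0.676830, f(z_1) = -0.227837
z_2 = 0.500000 - (-0.227837)·(0.500000 - 0.254000)/(-0.227837 - (-0.676830)) = 0.624830; f(z_2) = -0.017593

0.62483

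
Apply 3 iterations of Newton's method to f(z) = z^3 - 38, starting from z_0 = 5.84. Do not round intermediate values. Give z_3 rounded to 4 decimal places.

3.3707

Newton update: z ← z − f(z)/f'(z).
f'(z) = 3z^2
z_0 = 5.840000: f = 161.176704, f' = 102.316800 → z_1 = 5.840000 - (161.176704)/(102.316800) = 4.264729
z_1 = 4.264729: f = 39.566513, f' = 54.563736 → z_2 = 4.264729 - (39.566513)/(54.563736) = 3.539586
z_2 = 3.539586: f = 6.346294, f' = 37.586003 → z_3 = 3.539586 - (6.346294)/(37.586003) = 3.370739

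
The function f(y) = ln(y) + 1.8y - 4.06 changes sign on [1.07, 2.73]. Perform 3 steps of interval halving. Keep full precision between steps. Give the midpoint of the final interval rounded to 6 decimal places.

f(1.070000) = -2.066341, f(2.730000) = 1.858302 (opposite signs)
step 1: m = 1.900000, f(m) = 0.001854 > 0 → root in [1.070000, 1.900000]
step 2: m = 1.485000, f(m) = -0.991585 < 0 → root in [1.485000, 1.900000]
step 3: m = 1.692500, f(m) = -0.487293 < 0 → root in [1.692500, 1.900000]
Midpoint of [1.692500, 1.900000] = 1.796250

1.796250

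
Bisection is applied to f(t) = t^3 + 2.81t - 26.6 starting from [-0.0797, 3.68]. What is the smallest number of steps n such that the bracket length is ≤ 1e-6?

22

Initial width b − a = 3.68 − -0.0797 = 3.759700.
After n steps the width is (b−a)/2^n; need (b−a)/2^n ≤ 1e-6.
So n ≥ log₂(3.759700/1e-6) = log₂(3759700.0000) ≈ 21.8422.
Hence n = 22.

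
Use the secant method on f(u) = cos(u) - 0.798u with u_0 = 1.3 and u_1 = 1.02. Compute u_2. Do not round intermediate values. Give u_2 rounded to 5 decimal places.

f(u_0) = -0.769901, f(u_1) = -0.290594
u_2 = 1.020000 - (-0.290594)·(1.020000 - 1.300000)/(-0.290594 - (-0.769901)) = 0.850242; f(u_2) = -0.018691

0.85024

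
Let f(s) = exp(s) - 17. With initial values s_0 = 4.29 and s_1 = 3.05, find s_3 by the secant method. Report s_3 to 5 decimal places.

f(s_0) = 55.966468, f(s_1) = 4.115344
s_2 = 3.050000 - (4.115344)·(3.050000 - 4.290000)/(4.115344 - (55.966468)) = 2.951583; f(s_2) = 2.136224
s_3 = 2.951583 - (2.136224)·(2.951583 - 3.050000)/(2.136224 - (4.115344)) = 2.845354; f(s_3) = 0.207645

2.84535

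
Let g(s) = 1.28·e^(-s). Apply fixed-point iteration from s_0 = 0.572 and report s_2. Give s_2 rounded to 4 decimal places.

0.6215

s_1 = g(0.572000) = 0.722426
s_2 = g(0.722426) = 0.621533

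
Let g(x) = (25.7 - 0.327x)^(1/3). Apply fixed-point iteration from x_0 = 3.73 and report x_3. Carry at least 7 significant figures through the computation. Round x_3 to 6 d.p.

x_1 = g(3.730000) = 2.903614
x_2 = g(2.903614) = 2.914259
x_3 = g(2.914259) = 2.914122

2.914122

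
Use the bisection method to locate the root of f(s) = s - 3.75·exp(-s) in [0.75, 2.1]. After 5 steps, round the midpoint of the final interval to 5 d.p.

1.15078

f(0.750000) = -1.021375, f(2.100000) = 1.640788 (opposite signs)
step 1: m = 1.425000, f(m) = 0.523093 > 0 → root in [0.750000, 1.425000]
step 2: m = 1.087500, f(m) = -0.176468 < 0 → root in [1.087500, 1.425000]
step 3: m = 1.256250, f(m) = 0.188551 > 0 → root in [1.087500, 1.256250]
step 4: m = 1.171875, f(m) = 0.010179 > 0 → root in [1.087500, 1.171875]
step 5: m = 1.129687, f(m) = -0.082066 < 0 → root in [1.129687, 1.171875]
Midpoint of [1.129687, 1.171875] = 1.150781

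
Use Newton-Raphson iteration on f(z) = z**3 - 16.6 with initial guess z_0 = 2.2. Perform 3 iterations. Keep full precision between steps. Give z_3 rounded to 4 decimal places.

2.5510

f'(z) = 3z**2
z_0 = 2.200000: f = -5.952000, f' = 14.520000 → z_1 = 2.200000 - (-5.952000)/(14.520000) = 2.609917
z_1 = 2.609917: f = 1.177892, f' = 20.435006 → z_2 = 2.609917 - (1.177892)/(20.435006) = 2.552276
z_2 = 2.552276: f = 0.025823, f' = 19.542345 → z_3 = 2.552276 - (0.025823)/(19.542345) = 2.550955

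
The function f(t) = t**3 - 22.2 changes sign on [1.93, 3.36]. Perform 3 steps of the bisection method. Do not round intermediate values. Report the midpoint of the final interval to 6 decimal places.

2.734375

f(1.930000) = -15.010943, f(3.360000) = 15.733056 (opposite signs)
step 1: m = 2.645000, f(m) = -3.695514 < 0 → root in [2.645000, 3.360000]
step 2: m = 3.002500, f(m) = 4.867556 > 0 → root in [2.645000, 3.002500]
step 3: m = 2.823750, f(m) = 0.315352 > 0 → root in [2.645000, 2.823750]
Midpoint of [2.645000, 2.823750] = 2.734375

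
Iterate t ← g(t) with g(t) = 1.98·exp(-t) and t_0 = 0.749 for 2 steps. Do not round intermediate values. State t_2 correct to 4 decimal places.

0.7764

t_1 = g(0.749000) = 0.936222
t_2 = g(0.936222) = 0.776371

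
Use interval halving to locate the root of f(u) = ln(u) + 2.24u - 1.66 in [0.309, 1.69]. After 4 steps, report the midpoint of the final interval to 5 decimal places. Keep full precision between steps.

f(0.309000) = -2.142254, f(1.690000) = 2.650329 (opposite signs)
step 1: m = 0.999500, f(m) = 0.578380 > 0 → root in [0.309000, 0.999500]
step 2: m = 0.654250, f(m) = -0.618746 < 0 → root in [0.654250, 0.999500]
step 3: m = 0.826875, f(m) = 0.002098 > 0 → root in [0.654250, 0.826875]
step 4: m = 0.740563, f(m) = -0.301485 < 0 → root in [0.740563, 0.826875]
Midpoint of [0.740563, 0.826875] = 0.783719

0.78372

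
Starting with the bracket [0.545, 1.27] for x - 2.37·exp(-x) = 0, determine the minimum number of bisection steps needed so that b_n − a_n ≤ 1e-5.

Initial width b − a = 1.27 − 0.545 = 0.725000.
After n steps the width is (b−a)/2^n; need (b−a)/2^n ≤ 1e-5.
So n ≥ log₂(0.725000/1e-5) = log₂(72500.0000) ≈ 16.1457.
Hence n = 17.

17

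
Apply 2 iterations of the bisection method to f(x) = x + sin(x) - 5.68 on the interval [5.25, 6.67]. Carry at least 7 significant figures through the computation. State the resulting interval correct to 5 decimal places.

[5.96000, 6.31500]

f(5.250000) = -1.288934, f(6.670000) = 1.367240 (opposite signs)
step 1: m = 5.960000, f(m) = -0.037589 < 0 → root in [5.960000, 6.670000]
step 2: m = 6.315000, f(m) = 0.666809 > 0 → root in [5.960000, 6.315000]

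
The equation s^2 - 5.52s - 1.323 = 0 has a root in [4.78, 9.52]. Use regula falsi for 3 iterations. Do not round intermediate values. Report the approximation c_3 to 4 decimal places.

f(4.780000) = -4.860200, f(9.520000) = 36.757000
step 1: c = 5.333554, f(c) = -2.317422 < 0 → new bracket [5.333554, 9.520000]
step 2: c = 5.581843, f(c) = -0.977803 < 0 → new bracket [5.581843, 9.520000]
step 3: c = 5.683890, f(c) = -0.391465 < 0 → new bracket [5.683890, 9.520000]

5.6839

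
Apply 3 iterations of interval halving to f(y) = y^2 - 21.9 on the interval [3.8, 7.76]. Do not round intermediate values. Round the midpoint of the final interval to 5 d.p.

f(3.800000) = -7.460000, f(7.760000) = 38.317600 (opposite signs)
step 1: m = 5.780000, f(m) = 11.508400 > 0 → root in [3.800000, 5.780000]
step 2: m = 4.790000, f(m) = 1.044100 > 0 → root in [3.800000, 4.790000]
step 3: m = 4.295000, f(m) = -3.452975 < 0 → root in [4.295000, 4.790000]
Midpoint of [4.295000, 4.790000] = 4.542500

4.54250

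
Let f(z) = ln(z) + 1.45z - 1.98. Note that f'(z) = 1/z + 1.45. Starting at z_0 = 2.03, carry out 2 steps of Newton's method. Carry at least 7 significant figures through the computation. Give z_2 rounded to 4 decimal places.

z_0 = 2.030000: f = 1.671536, f' = 1.942611 → z_1 = 2.030000 - (1.671536)/(1.942611) = 1.169542
z_1 = 1.169542: f = -0.127553, f' = 2.305036 → z_2 = 1.169542 - (-0.127553)/(2.305036) = 1.224878

1.2249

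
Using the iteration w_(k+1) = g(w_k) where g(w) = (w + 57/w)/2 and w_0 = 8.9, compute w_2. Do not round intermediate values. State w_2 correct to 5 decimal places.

w_1 = g(8.900000) = 7.652247
w_2 = g(7.652247) = 7.550520

7.55052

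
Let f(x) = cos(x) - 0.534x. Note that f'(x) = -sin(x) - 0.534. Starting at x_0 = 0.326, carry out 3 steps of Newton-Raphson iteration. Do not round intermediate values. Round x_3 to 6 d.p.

1.004587

x_0 = 0.326000: f = 0.773247, f' = -0.854256 → x_1 = 0.326000 - (0.773247)/(-0.854256) = 1.231170
x_1 = 1.231170: f = -0.324310, f' = -1.476879 → x_2 = 1.231170 - (-0.324310)/(-1.476879) = 1.011579
x_2 = 1.011579: f = -0.009660, f' = -1.381670 → x_3 = 1.011579 - (-0.009660)/(-1.381670) = 1.004587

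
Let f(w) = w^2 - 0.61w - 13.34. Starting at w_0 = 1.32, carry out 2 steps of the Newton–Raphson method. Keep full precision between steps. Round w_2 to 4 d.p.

4.8101

Newton update: w ← w − f(w)/f'(w).
f'(w) = 2w - 0.61
w_0 = 1.320000: f = -12.402800, f' = 2.030000 → w_1 = 1.320000 - (-12.402800)/(2.030000) = 7.429754
w_1 = 7.429754: f = 37.329090, f' = 14.249507 → w_2 = 7.429754 - (37.329090)/(14.249507) = 4.810078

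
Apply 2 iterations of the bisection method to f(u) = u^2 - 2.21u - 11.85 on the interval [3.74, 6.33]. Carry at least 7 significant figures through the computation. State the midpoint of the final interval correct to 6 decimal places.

4.711250

f(3.740000) = -6.127800, f(6.330000) = 14.229600 (opposite signs)
step 1: m = 5.035000, f(m) = 2.373875 > 0 → root in [3.740000, 5.035000]
step 2: m = 4.387500, f(m) = -2.296219 < 0 → root in [4.387500, 5.035000]
Midpoint of [4.387500, 5.035000] = 4.711250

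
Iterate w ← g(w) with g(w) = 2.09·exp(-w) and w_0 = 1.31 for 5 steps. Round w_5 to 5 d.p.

w_1 = g(1.310000) = 0.563924
w_2 = g(0.563924) = 1.189152
w_3 = g(1.189152) = 0.636362
w_4 = g(0.636362) = 1.106058
w_5 = g(1.106058) = 0.691499

0.69150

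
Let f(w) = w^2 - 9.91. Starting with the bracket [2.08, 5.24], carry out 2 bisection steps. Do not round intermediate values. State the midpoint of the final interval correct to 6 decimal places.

f(2.080000) = -5.583600, f(5.240000) = 17.547600 (opposite signs)
step 1: m = 3.660000, f(m) = 3.485600 > 0 → root in [2.080000, 3.660000]
step 2: m = 2.870000, f(m) = -1.673100 < 0 → root in [2.870000, 3.660000]
Midpoint of [2.870000, 3.660000] = 3.265000

3.265000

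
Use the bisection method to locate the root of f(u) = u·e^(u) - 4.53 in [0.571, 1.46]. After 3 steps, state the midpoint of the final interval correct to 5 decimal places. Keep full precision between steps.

f(0.571000) = -3.519309, f(1.460000) = 1.756701 (opposite signs)
step 1: m = 1.015500, f(m) = -1.726465 < 0 → root in [1.015500, 1.460000]
step 2: m = 1.237750, f(m) = -0.262427 < 0 → root in [1.237750, 1.460000]
step 3: m = 1.348875, f(m) = 0.667335 > 0 → root in [1.237750, 1.348875]
Midpoint of [1.237750, 1.348875] = 1.293312

1.29331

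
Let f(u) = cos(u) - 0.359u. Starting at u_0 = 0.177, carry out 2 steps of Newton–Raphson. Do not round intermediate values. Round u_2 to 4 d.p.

f'(u) = -sin(u) - 0.359
u_0 = 0.177000: f = 0.920833, f' = -0.535077 → u_1 = 0.177000 - (0.920833)/(-0.535077) = 1.897935
u_1 = 1.897935: f = -1.002694, f' = -1.305966 → u_2 = 1.897935 - (-1.002694)/(-1.305966) = 1.130156

1.1302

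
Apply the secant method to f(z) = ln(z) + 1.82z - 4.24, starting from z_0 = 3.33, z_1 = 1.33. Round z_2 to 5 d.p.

2.00323

f(z_0) = 3.023572, f(z_1) = -1.534221
z_2 = 1.330000 - (-1.534221)·(1.330000 - 3.330000)/(-1.534221 - (3.023572)) = 2.003230; f(z_2) = 0.100639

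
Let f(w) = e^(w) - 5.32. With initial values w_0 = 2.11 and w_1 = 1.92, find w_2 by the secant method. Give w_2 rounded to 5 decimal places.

f(w_0) = 2.928241, f(w_1) = 1.500958
w_2 = 1.920000 - (1.500958)·(1.920000 - 2.110000)/(1.500958 - (2.928241)) = 1.720192; f(w_2) = 0.265602

1.72019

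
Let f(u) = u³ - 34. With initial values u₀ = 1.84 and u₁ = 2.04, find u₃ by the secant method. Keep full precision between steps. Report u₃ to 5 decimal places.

2.85254

Secant update: u_(k+1) = u_k − f(u_k)·(u_k − u_(k-1))/(f(u_k) − f(u_(k-1))).
f(u_0) = -27.770496, f(u_1) = -25.510336
u_2 = 2.040000 - (-25.510336)·(2.040000 - 1.840000)/(-25.510336 - (-27.770496)) = 4.297392; f(u_2) = 45.362424
u_3 = 4.297392 - (45.362424)·(4.297392 - 2.040000)/(45.362424 - (-25.510336)) = 2.852538; f(u_3) = -10.788969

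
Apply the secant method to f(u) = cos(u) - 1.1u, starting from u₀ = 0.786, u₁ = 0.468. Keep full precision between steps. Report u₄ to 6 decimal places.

Secant update: u_(k+1) = u_k − f(u_k)·(u_k − u_(k-1))/(f(u_k) − f(u_(k-1))).
f(u_0) = -0.157919, f(u_1) = 0.377672
u_2 = 0.468000 - (0.377672)·(0.468000 - 0.786000)/(0.377672 - (-0.157919)) = 0.692238; f(u_2) = 0.008358
u_3 = 0.692238 - (0.008358)·(0.692238 - 0.468000)/(0.008358 - (0.377672)) = 0.697313; f(u_3) = -0.000473
u_4 = 0.697313 - (-0.000473)·(0.697313 - 0.692238)/(-0.000473 - (0.008358)) = 0.697041; f(u_4) = 0.000001

0.697041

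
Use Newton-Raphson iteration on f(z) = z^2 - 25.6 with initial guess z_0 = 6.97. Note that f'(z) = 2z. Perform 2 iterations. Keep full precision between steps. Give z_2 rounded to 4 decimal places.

z_0 = 6.970000: f = 22.980900, f' = 13.940000 → z_1 = 6.970000 - (22.980900)/(13.940000) = 5.321442
z_1 = 5.321442: f = 2.717744, f' = 10.642884 → z_2 = 5.321442 - (2.717744)/(10.642884) = 5.066084

5.0661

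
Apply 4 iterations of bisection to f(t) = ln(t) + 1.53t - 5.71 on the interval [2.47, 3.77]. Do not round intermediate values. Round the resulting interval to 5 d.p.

f(2.470000) = -1.026682, f(3.770000) = 1.385175 (opposite signs)
step 1: m = 3.120000, f(m) = 0.201433 > 0 → root in [2.470000, 3.120000]
step 2: m = 2.795000, f(m) = -0.405818 < 0 → root in [2.795000, 3.120000]
step 3: m = 2.957500, f(m) = -0.100681 < 0 → root in [2.957500, 3.120000]
step 4: m = 3.038750, f(m) = 0.050734 > 0 → root in [2.957500, 3.038750]

[2.95750, 3.03875]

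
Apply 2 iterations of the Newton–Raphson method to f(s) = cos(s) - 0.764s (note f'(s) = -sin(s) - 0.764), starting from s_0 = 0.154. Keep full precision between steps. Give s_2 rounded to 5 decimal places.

0.86650

Newton update: s ← s − f(s)/f'(s).
s_0 = 0.154000: f = 0.870509, f' = -0.917392 → s_1 = 0.154000 - (0.870509)/(-0.917392) = 1.102896
s_1 = 1.102896: f = -0.391599, f' = -1.656517 → s_2 = 1.102896 - (-0.391599)/(-1.656517) = 0.866497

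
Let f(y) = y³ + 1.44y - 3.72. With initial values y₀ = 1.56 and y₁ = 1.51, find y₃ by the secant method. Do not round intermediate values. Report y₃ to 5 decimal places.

f(y_0) = 2.322816, f(y_1) = 1.897351
y_2 = 1.510000 - (1.897351)·(1.510000 - 1.560000)/(1.897351 - (2.322816)) = 1.287026; f(y_2) = 0.265195
y_3 = 1.287026 - (0.265195)·(1.287026 - 1.510000)/(0.265195 - (1.897351)) = 1.250797; f(y_3) = 0.038012

1.25080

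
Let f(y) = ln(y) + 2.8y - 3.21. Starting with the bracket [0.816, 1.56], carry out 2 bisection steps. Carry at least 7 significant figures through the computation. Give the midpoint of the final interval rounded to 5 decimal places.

1.09500

f(0.816000) = -1.128541, f(1.560000) = 1.602686 (opposite signs)
step 1: m = 1.188000, f(m) = 0.288671 > 0 → root in [0.816000, 1.188000]
step 2: m = 1.002000, f(m) = -0.402402 < 0 → root in [1.002000, 1.188000]
Midpoint of [1.002000, 1.188000] = 1.095000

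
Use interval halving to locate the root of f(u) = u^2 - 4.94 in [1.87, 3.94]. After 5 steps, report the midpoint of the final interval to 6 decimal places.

2.225781

f(1.870000) = -1.443100, f(3.940000) = 10.583600 (opposite signs)
step 1: m = 2.905000, f(m) = 3.499025 > 0 → root in [1.870000, 2.905000]
step 2: m = 2.387500, f(m) = 0.760156 > 0 → root in [1.870000, 2.387500]
step 3: m = 2.128750, f(m) = -0.408423 < 0 → root in [2.128750, 2.387500]
step 4: m = 2.258125, f(m) = 0.159129 > 0 → root in [2.128750, 2.258125]
step 5: m = 2.193437, f(m) = -0.128832 < 0 → root in [2.193437, 2.258125]
Midpoint of [2.193437, 2.258125] = 2.225781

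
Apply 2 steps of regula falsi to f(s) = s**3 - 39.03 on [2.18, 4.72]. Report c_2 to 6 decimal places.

3.246840

False-position update: c = (a·f(b) − b·f(a))/(f(b) − f(a)); replace the endpoint whose sign matches f(c).
f(2.180000) = -28.669768, f(4.720000) = 66.124048
step 1: c = 2.948206, f(c) = -13.404424 < 0 → new bracket [2.948206, 4.720000]
step 2: c = 3.246840, f(c) = -4.801912 < 0 → new bracket [3.246840, 4.720000]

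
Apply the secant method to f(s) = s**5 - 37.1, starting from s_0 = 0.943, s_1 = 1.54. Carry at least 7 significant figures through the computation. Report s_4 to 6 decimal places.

1.709574

f(s_0) = -36.354310, f(s_1) = -28.438291
s_2 = 1.540000 - (-28.438291)·(1.540000 - 0.943000)/(-28.438291 - (-36.354310)) = 3.684722; f(s_2) = 642.140522
s_3 = 3.684722 - (642.140522)·(3.684722 - 1.540000)/(642.140522 - (-28.438291)) = 1.630955; f(s_3) = -25.559906
s_4 = 1.630955 - (-25.559906)·(1.630955 - 3.684722)/(-25.559906 - (642.140522)) = 1.709574; f(s_4) = -22.497093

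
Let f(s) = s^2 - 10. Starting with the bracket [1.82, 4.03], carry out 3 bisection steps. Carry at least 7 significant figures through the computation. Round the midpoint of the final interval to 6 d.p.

f(1.820000) = -6.687600, f(4.030000) = 6.240900 (opposite signs)
step 1: m = 2.925000, f(m) = -1.444375 < 0 → root in [2.925000, 4.030000]
step 2: m = 3.477500, f(m) = 2.093006 > 0 → root in [2.925000, 3.477500]
step 3: m = 3.201250, f(m) = 0.248002 > 0 → root in [2.925000, 3.201250]
Midpoint of [2.925000, 3.201250] = 3.063125

3.063125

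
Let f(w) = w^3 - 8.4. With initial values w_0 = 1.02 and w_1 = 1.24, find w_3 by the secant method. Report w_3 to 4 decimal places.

1.7121

f(w_0) = -7.338792, f(w_1) = -6.493376
w_2 = 1.240000 - (-6.493376)·(1.240000 - 1.020000)/(-6.493376 - (-7.338792)) = 2.929751; f(w_2) = 16.747350
w_3 = 2.929751 - (16.747350)·(2.929751 - 1.240000)/(16.747350 - (-6.493376)) = 1.712110; f(w_3) = -3.381253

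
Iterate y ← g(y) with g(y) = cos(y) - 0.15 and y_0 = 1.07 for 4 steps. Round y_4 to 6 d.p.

0.702750

y_1 = g(1.070000) = 0.330124
y_2 = g(0.330124) = 0.796002
y_3 = g(0.796002) = 0.549569
y_4 = g(0.549569) = 0.702750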